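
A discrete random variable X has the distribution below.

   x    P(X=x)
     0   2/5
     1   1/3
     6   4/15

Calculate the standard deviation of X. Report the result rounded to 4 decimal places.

2.4891

E[X] = 29/15, E[X²] = 149/15
Var(X) = E[X²] − (E[X])² = 149/15 − 841/225 = 1394/225
SD(X) = √(1394/225) ≈ 2.4891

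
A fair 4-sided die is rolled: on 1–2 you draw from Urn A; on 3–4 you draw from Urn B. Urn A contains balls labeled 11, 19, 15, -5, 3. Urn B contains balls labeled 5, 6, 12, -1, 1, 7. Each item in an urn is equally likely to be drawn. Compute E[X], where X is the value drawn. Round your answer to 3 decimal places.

E[X | Urn A] = (11 + 19 + 15 − 5 + 3)/5 = 43/5
E[X | Urn B] = (5 + 6 + 12 − 1 + 1 + 7)/6 = 5
E[X] = (1/2)·43/5 + (1/2)·5 = 34/5 ≈ 6.800

6.800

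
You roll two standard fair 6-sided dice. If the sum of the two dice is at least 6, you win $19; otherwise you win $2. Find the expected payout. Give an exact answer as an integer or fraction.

257/18 dollars

E[payout] = (5/18)·2 + (13/18)·19 = 257/18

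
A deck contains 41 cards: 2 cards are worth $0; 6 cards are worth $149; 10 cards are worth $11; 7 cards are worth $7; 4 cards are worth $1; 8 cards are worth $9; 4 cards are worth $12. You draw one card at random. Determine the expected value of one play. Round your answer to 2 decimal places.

E[payout] = (2/41)·0 + (6/41)·149 + (10/41)·11 + (7/41)·7 + (4/41)·1 + (8/41)·9 + (4/41)·12 = 1177/41
≈ $28.71

$28.71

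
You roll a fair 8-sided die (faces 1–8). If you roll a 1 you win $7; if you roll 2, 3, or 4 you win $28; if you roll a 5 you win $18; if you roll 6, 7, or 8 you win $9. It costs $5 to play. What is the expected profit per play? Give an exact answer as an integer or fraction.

E[payout] = (1/8)·7 + (3/8)·9 + (1/8)·18 + (3/8)·28 = 17
Expected profit = 17 − 5 = 12

$12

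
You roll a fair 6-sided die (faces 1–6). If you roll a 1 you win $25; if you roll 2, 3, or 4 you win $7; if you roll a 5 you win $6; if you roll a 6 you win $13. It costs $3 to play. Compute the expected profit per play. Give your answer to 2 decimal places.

$7.83

E[payout] = (1/6)·6 + (1/2)·7 + (1/6)·13 + (1/6)·25 = 65/6
Expected profit = 65/6 − 3 = 47/6 ≈ $7.83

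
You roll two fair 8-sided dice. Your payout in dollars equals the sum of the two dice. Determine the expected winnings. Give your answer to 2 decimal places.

$9.00

Distribution of the sum of the two dice: 2 w.p. 1/64, 3 w.p. 1/32, 4 w.p. 3/64, 5 w.p. 1/16, 6 w.p. 5/64, 7 w.p. 3/32, …
E[payout] = (1/64)·2 + (1/32)·3 + (3/64)·4 + (1/16)·5 + (5/64)·6 + (3/32)·7 + (7/64)·8 + (1/8)·9 + (7/64)·10 + (3/32)·11 + (5/64)·12 + (1/16)·13 + (3/64)·14 + (1/32)·15 + (1/64)·16 = 9
≈ $9.00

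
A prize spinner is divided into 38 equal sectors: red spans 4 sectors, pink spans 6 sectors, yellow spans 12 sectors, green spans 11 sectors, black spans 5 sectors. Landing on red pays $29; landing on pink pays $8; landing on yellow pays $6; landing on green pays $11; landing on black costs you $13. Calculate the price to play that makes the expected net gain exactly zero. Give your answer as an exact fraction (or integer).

146/19 dollars

E[payout] = (4/38)·29 + (6/38)·8 + (12/38)·6 + (11/38)·11 + (5/38)·(-13) = 146/19
Fair fee = E[payout] = 146/19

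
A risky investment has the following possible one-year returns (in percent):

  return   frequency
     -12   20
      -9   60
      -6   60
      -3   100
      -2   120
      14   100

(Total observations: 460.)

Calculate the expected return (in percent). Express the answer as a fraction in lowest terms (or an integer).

-14/23

Total = 460, so P(return=-12) = 20/460, etc.
E[X] = (1/23)·(-12) + (3/23)·(-9) + (3/23)·(-6) + (5/23)·(-3) + (6/23)·(-2) + (5/23)·14
     = -14/23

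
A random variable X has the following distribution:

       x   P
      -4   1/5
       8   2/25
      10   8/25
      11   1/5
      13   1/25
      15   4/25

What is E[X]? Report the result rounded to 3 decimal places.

E[X] = (1/5)·(-4) + (2/25)·8 + (8/25)·10 + (1/5)·11 + (1/25)·13 + (4/25)·15
     = 204/25 ≈ 8.160

8.160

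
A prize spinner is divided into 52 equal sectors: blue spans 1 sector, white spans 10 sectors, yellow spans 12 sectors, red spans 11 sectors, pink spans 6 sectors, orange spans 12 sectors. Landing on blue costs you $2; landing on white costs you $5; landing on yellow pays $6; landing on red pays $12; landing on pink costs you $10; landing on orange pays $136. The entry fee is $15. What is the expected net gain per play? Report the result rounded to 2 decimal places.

$18.15

E[payout] = (1/52)·(-2) + (10/52)·(-5) + (12/52)·6 + (11/52)·12 + (6/52)·(-10) + (12/52)·136 = 431/13
Expected profit = 431/13 − 15 = 236/13 ≈ $18.15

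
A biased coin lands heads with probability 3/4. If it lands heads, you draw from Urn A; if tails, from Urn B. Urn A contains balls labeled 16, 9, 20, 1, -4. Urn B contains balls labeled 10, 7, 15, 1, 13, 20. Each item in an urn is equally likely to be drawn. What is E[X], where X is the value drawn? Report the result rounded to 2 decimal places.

E[X | Urn A] = (16 + 9 + 20 + 1 − 4)/5 = 42/5
E[X | Urn B] = (10 + 7 + 15 + 1 + 13 + 20)/6 = 11
E[X] = (3/4)·42/5 + (1/4)·11 = 181/20 ≈ 9.05

9.05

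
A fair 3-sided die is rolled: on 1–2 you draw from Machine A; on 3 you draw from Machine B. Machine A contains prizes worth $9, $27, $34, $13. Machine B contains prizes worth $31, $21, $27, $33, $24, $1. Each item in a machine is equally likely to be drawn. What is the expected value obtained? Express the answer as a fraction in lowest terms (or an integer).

E[X | Machine A] = (9 + 27 + 34 + 13)/4 = 83/4
E[X | Machine B] = (31 + 21 + 27 + 33 + 24 + 1)/6 = 137/6
E[X] = (2/3)·83/4 + (1/3)·137/6 = 193/9

193/9 dollars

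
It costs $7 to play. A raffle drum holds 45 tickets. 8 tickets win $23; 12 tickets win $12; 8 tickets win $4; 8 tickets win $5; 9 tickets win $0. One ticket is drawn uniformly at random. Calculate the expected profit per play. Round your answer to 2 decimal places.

$1.89

E[payout] = (8/45)·23 + (12/45)·12 + (8/45)·4 + (8/45)·5 + (9/45)·0 = 80/9
Expected profit = 80/9 − 7 = 17/9 ≈ $1.89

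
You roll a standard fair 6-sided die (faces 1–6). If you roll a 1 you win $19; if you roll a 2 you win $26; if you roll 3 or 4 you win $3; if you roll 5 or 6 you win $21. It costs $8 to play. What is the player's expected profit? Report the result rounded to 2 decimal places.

E[payout] = (1/3)·3 + (1/6)·19 + (1/3)·21 + (1/6)·26 = 31/2
Expected profit = 31/2 − 8 = 15/2 ≈ $7.50

$7.50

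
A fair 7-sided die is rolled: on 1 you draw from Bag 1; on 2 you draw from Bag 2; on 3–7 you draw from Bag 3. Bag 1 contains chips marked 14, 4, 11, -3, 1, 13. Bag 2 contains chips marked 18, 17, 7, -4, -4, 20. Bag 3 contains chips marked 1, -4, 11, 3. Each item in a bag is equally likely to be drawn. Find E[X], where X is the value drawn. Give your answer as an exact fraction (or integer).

E[X | Bag 1] = (14 + 4 + 11 − 3 + 1 + 13)/6 = 20/3
E[X | Bag 2] = (18 + 17 + 7 − 4 − 4 + 20)/6 = 9
E[X | Bag 3] = (1 − 4 + 11 + 3)/4 = 11/4
E[X] = (1/7)·20/3 + (1/7)·9 + (5/7)·11/4 = 353/84

353/84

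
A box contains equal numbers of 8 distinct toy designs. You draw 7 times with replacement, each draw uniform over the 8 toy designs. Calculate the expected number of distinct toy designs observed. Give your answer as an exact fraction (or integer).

1273609/262144

Let Xⱼ=1 if type j appears at least once. P(Xⱼ=1) = 1 − ((8−1)/8)^7 = 1273609/2097152.
E[#distinct] = 8·1273609/2097152 = 1273609/262144.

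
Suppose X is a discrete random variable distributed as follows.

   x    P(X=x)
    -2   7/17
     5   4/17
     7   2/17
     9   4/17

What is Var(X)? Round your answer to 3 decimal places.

21.502

E[X] = (7/17)·(-2) + (4/17)·5 + (2/17)·7 + (4/17)·9 = 56/17
E[X²] = (7/17)·4 + (4/17)·25 + (2/17)·49 + (4/17)·81 = 550/17
Var(X) = 550/17 − (56/17)² = 6214/289 ≈ 21.502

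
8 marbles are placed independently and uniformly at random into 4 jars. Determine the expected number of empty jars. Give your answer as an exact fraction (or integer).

6561/16384

Let Xⱼ=1 if jar j is empty. P(Xⱼ=1) = ((4-1)/4)^8 = 6561/65536.
By linearity, E[#empty] = 4·6561/65536 = 6561/16384.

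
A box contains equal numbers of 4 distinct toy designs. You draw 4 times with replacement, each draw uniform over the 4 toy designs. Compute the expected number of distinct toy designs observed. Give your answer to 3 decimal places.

Let Xⱼ=1 if type j appears at least once. P(Xⱼ=1) = 1 − ((4−1)/4)^4 = 175/256.
E[#distinct] = 4·175/256 = 175/64.
≈ 2.734

2.734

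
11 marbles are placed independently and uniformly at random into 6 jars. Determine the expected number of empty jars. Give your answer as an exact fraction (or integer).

Let Xⱼ=1 if jar j is empty. P(Xⱼ=1) = ((6-1)/6)^11 = 48828125/362797056.
By linearity, E[#empty] = 6·48828125/362797056 = 48828125/60466176.

48828125/60466176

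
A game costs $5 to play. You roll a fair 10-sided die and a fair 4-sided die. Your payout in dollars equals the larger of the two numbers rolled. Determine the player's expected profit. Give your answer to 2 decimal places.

$0.75

Distribution of the larger of the two numbers rolled: 1 w.p. 1/40, 2 w.p. 3/40, 3 w.p. 1/8, 4 w.p. 7/40, 5 w.p. 1/10, 6 w.p. 1/10, …
E[payout] = (1/40)·1 + (3/40)·2 + (1/8)·3 + (7/40)·4 + (1/10)·5 + (1/10)·6 + (1/10)·7 + (1/10)·8 + (1/10)·9 + (1/10)·10 = 23/4
Expected profit = 23/4 − 5 = 3/4 ≈ $0.75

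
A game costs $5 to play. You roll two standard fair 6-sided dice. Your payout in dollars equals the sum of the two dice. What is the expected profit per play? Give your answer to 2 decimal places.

Distribution of the sum of the two dice: 2 w.p. 1/36, 3 w.p. 1/18, 4 w.p. 1/12, 5 w.p. 1/9, 6 w.p. 5/36, 7 w.p. 1/6, …
E[payout] = (1/36)·2 + (1/18)·3 + (1/12)·4 + (1/9)·5 + (5/36)·6 + (1/6)·7 + (5/36)·8 + (1/9)·9 + (1/12)·10 + (1/18)·11 + (1/36)·12 = 7
Expected profit = 7 − 5 = 2 ≈ $2.00

$2.00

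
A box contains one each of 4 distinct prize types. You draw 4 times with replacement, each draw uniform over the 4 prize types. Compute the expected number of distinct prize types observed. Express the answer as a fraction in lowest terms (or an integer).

Let Xⱼ=1 if type j appears at least once. P(Xⱼ=1) = 1 − ((4−1)/4)^4 = 175/256.
E[#distinct] = 4·175/256 = 175/64.

175/64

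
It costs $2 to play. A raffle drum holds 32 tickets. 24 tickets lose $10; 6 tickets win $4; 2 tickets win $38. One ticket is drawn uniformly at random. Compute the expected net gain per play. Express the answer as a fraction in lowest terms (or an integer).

-51/8 dollars

E[payout] = (24/32)·(-10) + (6/32)·4 + (2/32)·38 = -35/8
Expected profit = -35/8 − 2 = -51/8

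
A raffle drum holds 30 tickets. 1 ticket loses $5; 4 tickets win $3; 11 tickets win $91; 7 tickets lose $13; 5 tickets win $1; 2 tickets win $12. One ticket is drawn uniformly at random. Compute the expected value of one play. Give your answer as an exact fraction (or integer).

473/15 dollars

E[payout] = (1/30)·(-5) + (4/30)·3 + (11/30)·91 + (7/30)·(-13) + (5/30)·1 + (2/30)·12 = 473/15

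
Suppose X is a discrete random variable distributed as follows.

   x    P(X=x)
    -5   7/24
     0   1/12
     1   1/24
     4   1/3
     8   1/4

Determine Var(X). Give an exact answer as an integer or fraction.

E[X] = (7/24)·(-5) + (1/12)·0 + (1/24)·1 + (1/3)·4 + (1/4)·8 = 23/12
E[X²] = (7/24)·25 + (1/12)·0 + (1/24)·1 + (1/3)·16 + (1/4)·64 = 86/3
Var(X) = 86/3 − (23/12)² = 3599/144

3599/144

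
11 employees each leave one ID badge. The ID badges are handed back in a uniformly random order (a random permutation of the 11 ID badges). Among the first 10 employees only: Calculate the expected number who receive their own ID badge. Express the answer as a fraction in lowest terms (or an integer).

Let Xᵢ = 1 if person i gets their own ID badge. For each i, P(Xᵢ=1) = 1/11.
By linearity of expectation, E[X₁+…+X_10] = 10·(1/11) = 10/11.

10/11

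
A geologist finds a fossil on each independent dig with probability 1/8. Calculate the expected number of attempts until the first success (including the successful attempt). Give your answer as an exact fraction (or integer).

8

For a geometric distribution, E[trials] = 1/p = 1/(1/8) = 8.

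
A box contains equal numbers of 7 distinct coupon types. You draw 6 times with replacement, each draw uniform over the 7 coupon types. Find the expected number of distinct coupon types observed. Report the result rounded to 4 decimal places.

Let Xⱼ=1 if type j appears at least once. P(Xⱼ=1) = 1 − ((7−1)/7)^6 = 70993/117649.
E[#distinct] = 7·70993/117649 = 70993/16807.
≈ 4.2240

4.2240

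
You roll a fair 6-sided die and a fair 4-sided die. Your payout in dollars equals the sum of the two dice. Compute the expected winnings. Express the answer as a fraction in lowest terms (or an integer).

$6

Distribution of the sum of the two dice: 2 w.p. 1/24, 3 w.p. 1/12, 4 w.p. 1/8, 5 w.p. 1/6, 6 w.p. 1/6, 7 w.p. 1/6, …
E[payout] = (1/24)·2 + (1/12)·3 + (1/8)·4 + (1/6)·5 + (1/6)·6 + (1/6)·7 + (1/8)·8 + (1/12)·9 + (1/24)·10 = 6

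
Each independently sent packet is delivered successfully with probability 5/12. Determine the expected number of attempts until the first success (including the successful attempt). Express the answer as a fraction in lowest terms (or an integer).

For a geometric distribution, E[trials] = 1/p = 1/(5/12) = 12/5.

12/5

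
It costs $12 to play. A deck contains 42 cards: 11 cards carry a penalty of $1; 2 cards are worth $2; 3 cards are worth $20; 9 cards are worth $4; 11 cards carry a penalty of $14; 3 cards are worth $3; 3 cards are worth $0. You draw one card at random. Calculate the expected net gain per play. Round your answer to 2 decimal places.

E[payout] = (11/42)·(-1) + (2/42)·2 + (3/42)·20 + (9/42)·4 + (11/42)·(-14) + (3/42)·3 + (3/42)·0 = -4/3
Expected profit = -4/3 − 12 = -40/3 ≈ -$13.33

-$13.33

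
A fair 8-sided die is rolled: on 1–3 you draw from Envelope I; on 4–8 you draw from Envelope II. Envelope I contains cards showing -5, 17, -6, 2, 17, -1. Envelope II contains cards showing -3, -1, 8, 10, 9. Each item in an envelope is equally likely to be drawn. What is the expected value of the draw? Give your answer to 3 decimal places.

4.375

E[X | Envelope I] = (-5 + 17 − 6 + 2 + 17 − 1)/6 = 4
E[X | Envelope II] = (-3 − 1 + 8 + 10 + 9)/5 = 23/5
E[X] = (3/8)·4 + (5/8)·23/5 = 35/8 ≈ 4.375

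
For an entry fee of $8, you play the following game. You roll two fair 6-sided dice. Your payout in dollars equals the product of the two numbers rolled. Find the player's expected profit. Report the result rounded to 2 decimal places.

Distribution of the product of the two numbers rolled: 1 w.p. 1/36, 2 w.p. 1/18, 3 w.p. 1/18, 4 w.p. 1/12, 5 w.p. 1/18, 6 w.p. 1/9, …
E[payout] = (1/36)·1 + (1/18)·2 + (1/18)·3 + (1/12)·4 + (1/18)·5 + (1/9)·6 + (1/18)·8 + (1/36)·9 + (1/18)·10 + (1/9)·12 + (1/18)·15 + (1/36)·16 + (1/18)·18 + (1/18)·20 + (1/18)·24 + (1/36)·25 + (1/18)·30 + (1/36)·36 = 49/4
Expected profit = 49/4 − 8 = 17/4 ≈ $4.25

$4.25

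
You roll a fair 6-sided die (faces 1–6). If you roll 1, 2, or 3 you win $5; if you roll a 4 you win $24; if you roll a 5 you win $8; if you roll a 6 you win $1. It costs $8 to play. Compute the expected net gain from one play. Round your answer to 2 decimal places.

$0.00

E[payout] = (1/6)·1 + (1/2)·5 + (1/6)·8 + (1/6)·24 = 8
Expected profit = 8 − 8 = 0 ≈ $0.00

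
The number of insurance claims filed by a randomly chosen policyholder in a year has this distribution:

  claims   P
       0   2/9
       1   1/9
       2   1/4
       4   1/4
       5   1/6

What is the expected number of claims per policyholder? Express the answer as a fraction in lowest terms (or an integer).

E[X] = (2/9)·0 + (1/9)·1 + (1/4)·2 + (1/4)·4 + (1/6)·5
     = 22/9

22/9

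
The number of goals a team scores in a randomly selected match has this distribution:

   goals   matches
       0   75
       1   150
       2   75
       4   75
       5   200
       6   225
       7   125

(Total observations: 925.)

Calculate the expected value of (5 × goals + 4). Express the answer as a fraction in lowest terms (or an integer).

Total = 925, so P(goals=0) = 75/925, etc.
E[5x+4] = (3/37)·4 + (6/37)·9 + (3/37)·14 + (3/37)·24 + (8/37)·29 + (9/37)·34 + (5/37)·39
     = 913/37

913/37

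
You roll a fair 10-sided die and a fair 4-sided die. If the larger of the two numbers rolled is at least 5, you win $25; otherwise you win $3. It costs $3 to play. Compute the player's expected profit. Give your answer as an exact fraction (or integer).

E[payout] = (2/5)·3 + (3/5)·25 = 81/5
Expected profit = 81/5 − 3 = 66/5

66/5 dollars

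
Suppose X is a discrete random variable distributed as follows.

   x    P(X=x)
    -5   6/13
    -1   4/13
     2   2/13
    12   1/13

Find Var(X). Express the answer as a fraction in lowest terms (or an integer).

E[X] = (6/13)·(-5) + (4/13)·(-1) + (2/13)·2 + (1/13)·12 = -18/13
E[X²] = (6/13)·25 + (4/13)·1 + (2/13)·4 + (1/13)·144 = 306/13
Var(X) = 306/13 − (-18/13)² = 3654/169

3654/169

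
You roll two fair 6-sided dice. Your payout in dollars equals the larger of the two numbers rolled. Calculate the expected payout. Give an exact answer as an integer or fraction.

161/36 dollars

Distribution of the larger of the two numbers rolled: 1 w.p. 1/36, 2 w.p. 1/12, 3 w.p. 5/36, 4 w.p. 7/36, 5 w.p. 1/4, 6 w.p. 11/36
E[payout] = (1/36)·1 + (1/12)·2 + (5/36)·3 + (7/36)·4 + (1/4)·5 + (11/36)·6 = 161/36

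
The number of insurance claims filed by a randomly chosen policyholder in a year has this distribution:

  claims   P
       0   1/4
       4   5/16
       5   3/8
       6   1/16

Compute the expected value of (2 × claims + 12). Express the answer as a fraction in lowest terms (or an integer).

E[2x+12] = (1/4)·12 + (5/16)·20 + (3/8)·22 + (1/16)·24
     = 19

19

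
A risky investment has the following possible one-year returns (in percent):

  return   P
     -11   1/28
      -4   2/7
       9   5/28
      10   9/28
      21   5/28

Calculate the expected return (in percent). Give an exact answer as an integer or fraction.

E[X] = (1/28)·(-11) + (2/7)·(-4) + (5/28)·9 + (9/28)·10 + (5/28)·21
     = 197/28

197/28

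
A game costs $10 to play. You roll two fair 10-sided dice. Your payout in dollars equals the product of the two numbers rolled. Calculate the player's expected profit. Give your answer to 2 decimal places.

Distribution of the product of the two numbers rolled: 1 w.p. 1/100, 2 w.p. 1/50, 3 w.p. 1/50, 4 w.p. 3/100, 5 w.p. 1/50, 6 w.p. 1/25, …
E[payout] = (1/100)·1 + (1/50)·2 + (1/50)·3 + (3/100)·4 + (1/50)·5 + (1/25)·6 + (1/50)·7 + (1/25)·8 + (3/100)·9 + (1/25)·10 + (1/25)·12 + (1/50)·14 + (1/50)·15 + (3/100)·16 + (1/25)·18 + (1/25)·20 + (1/50)·21 + (1/25)·24 + (1/100)·25 + (1/50)·27 + (1/50)·28 + (1/25)·30 + (1/50)·32 + (1/50)·35 + (3/100)·36 + (1/25)·40 + (1/50)·42 + (1/50)·45 + (1/50)·48 + (1/100)·49 + (1/50)·50 + (1/50)·54 + (1/50)·56 + (1/50)·60 + (1/50)·63 + (1/100)·64 + (1/50)·70 + (1/50)·72 + (1/50)·80 + (1/100)·81 + (1/50)·90 + (1/100)·100 = 121/4
Expected profit = 121/4 − 10 = 81/4 ≈ $20.25

$20.25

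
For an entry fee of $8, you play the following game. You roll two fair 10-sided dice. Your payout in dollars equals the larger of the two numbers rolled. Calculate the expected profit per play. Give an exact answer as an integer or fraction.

Distribution of the larger of the two numbers rolled: 1 w.p. 1/100, 2 w.p. 3/100, 3 w.p. 1/20, 4 w.p. 7/100, 5 w.p. 9/100, 6 w.p. 11/100, …
E[payout] = (1/100)·1 + (3/100)·2 + (1/20)·3 + (7/100)·4 + (9/100)·5 + (11/100)·6 + (13/100)·7 + (3/20)·8 + (17/100)·9 + (19/100)·10 = 143/20
Expected profit = 143/20 − 8 = -17/20

-17/20 dollars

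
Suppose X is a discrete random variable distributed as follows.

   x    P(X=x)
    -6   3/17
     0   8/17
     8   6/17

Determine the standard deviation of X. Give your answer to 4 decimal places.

5.0820

E[X] = 30/17, E[X²] = 492/17
Var(X) = E[X²] − (E[X])² = 492/17 − 900/289 = 7464/289
SD(X) = √(7464/289) ≈ 5.0820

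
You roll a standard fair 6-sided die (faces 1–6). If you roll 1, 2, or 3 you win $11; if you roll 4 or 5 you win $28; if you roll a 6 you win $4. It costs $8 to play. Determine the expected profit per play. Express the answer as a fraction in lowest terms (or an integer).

E[payout] = (1/6)·4 + (1/2)·11 + (1/3)·28 = 31/2
Expected profit = 31/2 − 8 = 15/2

15/2 dollars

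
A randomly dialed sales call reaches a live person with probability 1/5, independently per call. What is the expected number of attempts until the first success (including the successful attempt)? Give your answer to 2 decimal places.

5.00

For a geometric distribution, E[trials] = 1/p = 1/(1/5) = 5.
≈ 5.00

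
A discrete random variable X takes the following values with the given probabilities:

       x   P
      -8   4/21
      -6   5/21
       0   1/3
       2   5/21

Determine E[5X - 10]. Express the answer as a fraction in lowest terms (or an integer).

E[5x-10] = (4/21)·(-50) + (5/21)·(-40) + (1/3)·(-10) + (5/21)·0
     = -470/21

-470/21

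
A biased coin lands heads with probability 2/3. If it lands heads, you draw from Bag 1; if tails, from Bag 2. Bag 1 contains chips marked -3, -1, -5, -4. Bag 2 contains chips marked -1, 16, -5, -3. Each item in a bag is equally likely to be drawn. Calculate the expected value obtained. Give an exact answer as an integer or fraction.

-19/12

E[X | Bag 1] = (-3 − 1 − 5 − 4)/4 = -13/4
E[X | Bag 2] = (-1 + 16 − 5 − 3)/4 = 7/4
E[X] = (2/3)·(-13/4) + (1/3)·7/4 = -19/12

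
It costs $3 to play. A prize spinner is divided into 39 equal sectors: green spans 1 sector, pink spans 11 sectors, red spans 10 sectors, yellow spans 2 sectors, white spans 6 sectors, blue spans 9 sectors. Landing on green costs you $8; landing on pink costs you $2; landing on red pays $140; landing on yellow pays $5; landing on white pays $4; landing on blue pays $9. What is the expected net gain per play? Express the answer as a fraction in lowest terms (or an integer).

456/13 dollars

E[payout] = (1/39)·(-8) + (11/39)·(-2) + (10/39)·140 + (2/39)·5 + (6/39)·4 + (9/39)·9 = 495/13
Expected profit = 495/13 − 3 = 456/13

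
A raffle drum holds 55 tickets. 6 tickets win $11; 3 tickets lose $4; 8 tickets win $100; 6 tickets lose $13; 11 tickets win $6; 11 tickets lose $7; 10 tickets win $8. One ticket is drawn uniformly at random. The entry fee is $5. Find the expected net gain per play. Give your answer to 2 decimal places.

E[payout] = (6/55)·11 + (3/55)·(-4) + (8/55)·100 + (6/55)·(-13) + (11/55)·6 + (11/55)·(-7) + (10/55)·8 = 169/11
Expected profit = 169/11 − 5 = 114/11 ≈ $10.36

$10.36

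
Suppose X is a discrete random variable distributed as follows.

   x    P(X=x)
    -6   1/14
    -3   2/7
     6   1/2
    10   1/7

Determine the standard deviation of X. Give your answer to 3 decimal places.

5.249

E[X] = 22/7, E[X²] = 262/7
Var(X) = E[X²] − (E[X])² = 262/7 − 484/49 = 1350/49
SD(X) = √(1350/49) ≈ 5.249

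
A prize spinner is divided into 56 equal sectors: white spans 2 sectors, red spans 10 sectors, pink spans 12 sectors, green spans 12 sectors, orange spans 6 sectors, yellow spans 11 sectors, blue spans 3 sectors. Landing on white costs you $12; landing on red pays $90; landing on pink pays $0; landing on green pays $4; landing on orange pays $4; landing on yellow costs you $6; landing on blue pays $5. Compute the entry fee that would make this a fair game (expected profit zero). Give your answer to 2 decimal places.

E[payout] = (2/56)·(-12) + (10/56)·90 + (12/56)·0 + (12/56)·4 + (6/56)·4 + (11/56)·(-6) + (3/56)·5 = 897/56
Fair fee = E[payout] = 897/56 ≈ $16.02

$16.02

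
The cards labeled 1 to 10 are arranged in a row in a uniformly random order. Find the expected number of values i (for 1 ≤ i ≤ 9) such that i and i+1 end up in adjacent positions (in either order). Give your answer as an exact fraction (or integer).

For each i ∈ {1,…,9}, let Xᵢ = 1 if i and i+1 are adjacent. P(Xᵢ=1) = 2·(10−1)!/10! = 2/10.
By linearity, E[ΣXᵢ] = (9)·(2/10) = 9/5.

9/5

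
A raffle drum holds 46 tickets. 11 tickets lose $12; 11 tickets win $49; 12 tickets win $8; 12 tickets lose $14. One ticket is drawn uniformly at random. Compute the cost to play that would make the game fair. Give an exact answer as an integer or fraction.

335/46 dollars

E[payout] = (11/46)·(-12) + (11/46)·49 + (12/46)·8 + (12/46)·(-14) = 335/46
Fair fee = E[payout] = 335/46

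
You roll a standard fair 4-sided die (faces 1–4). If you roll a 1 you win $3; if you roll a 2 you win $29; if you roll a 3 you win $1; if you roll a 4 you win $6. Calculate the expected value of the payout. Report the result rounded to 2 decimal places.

$9.75

E[payout] = (1/4)·1 + (1/4)·3 + (1/4)·6 + (1/4)·29 = 39/4
≈ $9.75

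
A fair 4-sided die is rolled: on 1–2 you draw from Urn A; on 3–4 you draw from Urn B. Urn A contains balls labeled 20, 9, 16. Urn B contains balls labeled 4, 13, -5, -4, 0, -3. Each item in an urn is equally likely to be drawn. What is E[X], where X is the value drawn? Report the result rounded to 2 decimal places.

E[X | Urn A] = (20 + 9 + 16)/3 = 15
E[X | Urn B] = (4 + 13 − 5 − 4 + 0 − 3)/6 = 5/6
E[X] = (1/2)·15 + (1/2)·5/6 = 95/12 ≈ 7.92

7.92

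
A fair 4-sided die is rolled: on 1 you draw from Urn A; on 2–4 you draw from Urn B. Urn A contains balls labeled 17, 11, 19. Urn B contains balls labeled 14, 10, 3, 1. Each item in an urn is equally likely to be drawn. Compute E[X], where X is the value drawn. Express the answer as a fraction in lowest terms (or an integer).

55/6

E[X | Urn A] = (17 + 11 + 19)/3 = 47/3
E[X | Urn B] = (14 + 10 + 3 + 1)/4 = 7
E[X] = (1/4)·47/3 + (3/4)·7 = 55/6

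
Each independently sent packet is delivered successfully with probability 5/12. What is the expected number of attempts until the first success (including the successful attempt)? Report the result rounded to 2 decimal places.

2.40

For a geometric distribution, E[trials] = 1/p = 1/(5/12) = 12/5.
≈ 2.40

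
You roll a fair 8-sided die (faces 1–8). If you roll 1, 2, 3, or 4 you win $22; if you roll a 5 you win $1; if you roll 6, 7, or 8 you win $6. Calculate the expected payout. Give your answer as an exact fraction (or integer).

E[payout] = (1/8)·1 + (3/8)·6 + (1/2)·22 = 107/8

107/8 dollars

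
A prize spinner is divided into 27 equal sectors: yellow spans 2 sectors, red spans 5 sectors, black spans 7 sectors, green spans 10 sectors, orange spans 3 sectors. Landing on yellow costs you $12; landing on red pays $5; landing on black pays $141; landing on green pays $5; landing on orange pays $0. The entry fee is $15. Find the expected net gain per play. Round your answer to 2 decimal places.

E[payout] = (2/27)·(-12) + (5/27)·5 + (7/27)·141 + (10/27)·5 + (3/27)·0 = 346/9
Expected profit = 346/9 − 15 = 211/9 ≈ $23.44

$23.44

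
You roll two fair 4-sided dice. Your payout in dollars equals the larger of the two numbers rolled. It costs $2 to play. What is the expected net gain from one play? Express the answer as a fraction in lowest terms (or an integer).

9/8 dollars

Distribution of the larger of the two numbers rolled: 1 w.p. 1/16, 2 w.p. 3/16, 3 w.p. 5/16, 4 w.p. 7/16
E[payout] = (1/16)·1 + (3/16)·2 + (5/16)·3 + (7/16)·4 = 25/8
Expected profit = 25/8 − 2 = 9/8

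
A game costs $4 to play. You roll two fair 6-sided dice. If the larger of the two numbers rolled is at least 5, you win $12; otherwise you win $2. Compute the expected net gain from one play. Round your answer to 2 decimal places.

$3.56

E[payout] = (4/9)·2 + (5/9)·12 = 68/9
Expected profit = 68/9 − 4 = 32/9 ≈ $3.56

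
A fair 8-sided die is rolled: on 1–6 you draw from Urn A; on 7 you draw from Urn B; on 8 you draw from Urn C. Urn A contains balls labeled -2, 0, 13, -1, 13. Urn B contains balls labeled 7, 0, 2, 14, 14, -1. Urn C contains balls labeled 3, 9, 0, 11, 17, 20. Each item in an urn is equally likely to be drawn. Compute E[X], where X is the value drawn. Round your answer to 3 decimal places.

E[X | Urn A] = (-2 + 0 + 13 − 1 + 13)/5 = 23/5
E[X | Urn B] = (7 + 0 + 2 + 14 + 14 − 1)/6 = 6
E[X | Urn C] = (3 + 9 + 0 + 11 + 17 + 20)/6 = 10
E[X] = (3/4)·23/5 + (1/8)·6 + (1/8)·10 = 109/20 ≈ 5.450

5.450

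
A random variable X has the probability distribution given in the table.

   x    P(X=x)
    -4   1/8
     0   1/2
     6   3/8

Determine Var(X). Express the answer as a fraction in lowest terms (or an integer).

E[X] = (1/8)·(-4) + (1/2)·0 + (3/8)·6 = 7/4
E[X²] = (1/8)·16 + (1/2)·0 + (3/8)·36 = 31/2
Var(X) = 31/2 − (7/4)² = 199/16

199/16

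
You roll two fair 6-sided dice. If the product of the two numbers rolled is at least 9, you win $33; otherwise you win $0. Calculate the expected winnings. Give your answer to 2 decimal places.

E[payout] = (4/9)·0 + (5/9)·33 = 55/3
≈ $18.33

$18.33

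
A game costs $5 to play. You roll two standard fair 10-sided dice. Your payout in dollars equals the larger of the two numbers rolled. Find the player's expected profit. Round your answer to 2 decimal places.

$2.15

Distribution of the larger of the two numbers rolled: 1 w.p. 1/100, 2 w.p. 3/100, 3 w.p. 1/20, 4 w.p. 7/100, 5 w.p. 9/100, 6 w.p. 11/100, …
E[payout] = (1/100)·1 + (3/100)·2 + (1/20)·3 + (7/100)·4 + (9/100)·5 + (11/100)·6 + (13/100)·7 + (3/20)·8 + (17/100)·9 + (19/100)·10 = 143/20
Expected profit = 143/20 − 5 = 43/20 ≈ $2.15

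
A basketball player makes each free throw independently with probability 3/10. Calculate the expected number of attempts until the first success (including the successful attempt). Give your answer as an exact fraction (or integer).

For a geometric distribution, E[trials] = 1/p = 1/(3/10) = 10/3.

10/3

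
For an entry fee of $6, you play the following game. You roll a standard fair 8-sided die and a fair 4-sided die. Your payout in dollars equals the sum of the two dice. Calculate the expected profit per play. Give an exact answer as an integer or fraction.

Distribution of the sum of the two dice: 2 w.p. 1/32, 3 w.p. 1/16, 4 w.p. 3/32, 5 w.p. 1/8, 6 w.p. 1/8, 7 w.p. 1/8, …
E[payout] = (1/32)·2 + (1/16)·3 + (3/32)·4 + (1/8)·5 + (1/8)·6 + (1/8)·7 + (1/8)·8 + (1/8)·9 + (3/32)·10 + (1/16)·11 + (1/32)·12 = 7
Expected profit = 7 − 6 = 1

$1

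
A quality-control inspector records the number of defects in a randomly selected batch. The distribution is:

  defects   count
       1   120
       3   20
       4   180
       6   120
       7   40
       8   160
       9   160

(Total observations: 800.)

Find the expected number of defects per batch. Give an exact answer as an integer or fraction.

231/40

Total = 800, so P(defects=1) = 120/800, etc.
E[X] = (3/20)·1 + (1/40)·3 + (9/40)·4 + (3/20)·6 + (1/20)·7 + (1/5)·8 + (1/5)·9
     = 231/40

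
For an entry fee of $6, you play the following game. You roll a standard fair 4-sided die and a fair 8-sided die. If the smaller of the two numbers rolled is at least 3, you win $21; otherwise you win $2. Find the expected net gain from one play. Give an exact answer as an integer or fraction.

E[payout] = (5/8)·2 + (3/8)·21 = 73/8
Expected profit = 73/8 − 6 = 25/8

25/8 dollars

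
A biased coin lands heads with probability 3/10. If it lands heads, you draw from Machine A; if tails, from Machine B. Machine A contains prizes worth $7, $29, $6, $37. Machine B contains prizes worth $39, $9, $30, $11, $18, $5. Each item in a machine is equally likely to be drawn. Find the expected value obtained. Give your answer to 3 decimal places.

$18.992

E[X | Machine A] = (7 + 29 + 6 + 37)/4 = 79/4
E[X | Machine B] = (39 + 9 + 30 + 11 + 18 + 5)/6 = 56/3
E[X] = (3/10)·79/4 + (7/10)·56/3 = 2279/120 ≈ 18.992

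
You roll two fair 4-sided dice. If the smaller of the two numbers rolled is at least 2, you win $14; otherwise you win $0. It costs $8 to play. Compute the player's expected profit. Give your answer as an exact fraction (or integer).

E[payout] = (7/16)·0 + (9/16)·14 = 63/8
Expected profit = 63/8 − 8 = -1/8

-1/8 dollars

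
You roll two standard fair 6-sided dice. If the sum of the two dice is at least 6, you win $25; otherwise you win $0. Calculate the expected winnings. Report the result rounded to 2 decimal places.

E[payout] = (5/18)·0 + (13/18)·25 = 325/18
≈ $18.06

$18.06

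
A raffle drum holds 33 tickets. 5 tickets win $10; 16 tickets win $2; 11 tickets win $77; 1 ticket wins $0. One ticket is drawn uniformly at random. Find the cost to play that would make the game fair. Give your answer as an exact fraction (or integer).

929/33 dollars

E[payout] = (5/33)·10 + (16/33)·2 + (11/33)·77 + (1/33)·0 = 929/33
Fair fee = E[payout] = 929/33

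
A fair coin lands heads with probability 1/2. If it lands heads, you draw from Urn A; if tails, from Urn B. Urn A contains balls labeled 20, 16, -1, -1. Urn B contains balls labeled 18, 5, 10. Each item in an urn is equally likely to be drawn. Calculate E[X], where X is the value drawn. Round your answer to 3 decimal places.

9.750

E[X | Urn A] = (20 + 16 − 1 − 1)/4 = 17/2
E[X | Urn B] = (18 + 5 + 10)/3 = 11
E[X] = (1/2)·17/2 + (1/2)·11 = 39/4 ≈ 9.750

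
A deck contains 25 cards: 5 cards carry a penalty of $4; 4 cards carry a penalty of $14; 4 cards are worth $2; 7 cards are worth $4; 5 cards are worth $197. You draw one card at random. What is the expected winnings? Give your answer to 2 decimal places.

E[payout] = (5/25)·(-4) + (4/25)·(-14) + (4/25)·2 + (7/25)·4 + (5/25)·197 = 189/5
≈ $37.80

$37.80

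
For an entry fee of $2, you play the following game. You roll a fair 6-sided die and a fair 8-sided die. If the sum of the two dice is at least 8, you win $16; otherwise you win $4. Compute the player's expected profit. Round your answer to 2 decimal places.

$8.75

E[payout] = (7/16)·4 + (9/16)·16 = 43/4
Expected profit = 43/4 − 2 = 35/4 ≈ $8.75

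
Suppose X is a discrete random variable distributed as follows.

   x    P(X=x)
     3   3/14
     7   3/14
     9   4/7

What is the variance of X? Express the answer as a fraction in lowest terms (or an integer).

E[X] = (3/14)·3 + (3/14)·7 + (4/7)·9 = 51/7
E[X²] = (3/14)·9 + (3/14)·49 + (4/7)·81 = 411/7
Var(X) = 411/7 − (51/7)² = 276/49

276/49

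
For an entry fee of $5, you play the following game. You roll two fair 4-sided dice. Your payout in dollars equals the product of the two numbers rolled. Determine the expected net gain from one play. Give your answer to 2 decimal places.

Distribution of the product of the two numbers rolled: 1 w.p. 1/16, 2 w.p. 1/8, 3 w.p. 1/8, 4 w.p. 3/16, 6 w.p. 1/8, 8 w.p. 1/8, …
E[payout] = (1/16)·1 + (1/8)·2 + (1/8)·3 + (3/16)·4 + (1/8)·6 + (1/8)·8 + (1/16)·9 + (1/8)·12 + (1/16)·16 = 25/4
Expected profit = 25/4 − 5 = 5/4 ≈ $1.25

$1.25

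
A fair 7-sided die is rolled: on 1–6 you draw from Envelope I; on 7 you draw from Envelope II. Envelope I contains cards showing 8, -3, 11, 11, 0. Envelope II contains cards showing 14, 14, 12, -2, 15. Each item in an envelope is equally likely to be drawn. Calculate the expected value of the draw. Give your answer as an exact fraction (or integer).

E[X | Envelope I] = (8 − 3 + 11 + 11 + 0)/5 = 27/5
E[X | Envelope II] = (14 + 14 + 12 − 2 + 15)/5 = 53/5
E[X] = (6/7)·27/5 + (1/7)·53/5 = 43/7

43/7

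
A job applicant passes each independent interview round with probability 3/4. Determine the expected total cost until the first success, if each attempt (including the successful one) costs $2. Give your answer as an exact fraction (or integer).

8/3 dollars

E[#attempts] = 1/p = 4/3; E[cost] = 2·4/3 = 8/3.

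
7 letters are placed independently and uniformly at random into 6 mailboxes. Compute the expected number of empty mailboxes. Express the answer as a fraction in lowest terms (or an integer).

Let Xⱼ=1 if mailbox j is empty. P(Xⱼ=1) = ((6-1)/6)^7 = 78125/279936.
By linearity, E[#empty] = 6·78125/279936 = 78125/46656.

78125/46656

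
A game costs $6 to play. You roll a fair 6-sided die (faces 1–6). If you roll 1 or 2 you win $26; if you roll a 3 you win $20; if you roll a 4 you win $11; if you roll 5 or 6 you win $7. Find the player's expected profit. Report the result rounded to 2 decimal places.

E[payout] = (1/3)·7 + (1/6)·11 + (1/6)·20 + (1/3)·26 = 97/6
Expected profit = 97/6 − 6 = 61/6 ≈ $10.17

$10.17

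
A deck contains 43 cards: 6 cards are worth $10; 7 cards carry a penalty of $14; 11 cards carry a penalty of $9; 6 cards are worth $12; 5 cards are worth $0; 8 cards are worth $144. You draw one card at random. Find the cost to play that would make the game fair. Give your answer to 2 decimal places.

E[payout] = (6/43)·10 + (7/43)·(-14) + (11/43)·(-9) + (6/43)·12 + (5/43)·0 + (8/43)·144 = 1087/43
Fair fee = E[payout] = 1087/43 ≈ $25.28

$25.28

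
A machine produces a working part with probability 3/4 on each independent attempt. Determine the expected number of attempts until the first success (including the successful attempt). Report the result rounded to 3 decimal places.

1.333

For a geometric distribution, E[trials] = 1/p = 1/(3/4) = 4/3.
≈ 1.333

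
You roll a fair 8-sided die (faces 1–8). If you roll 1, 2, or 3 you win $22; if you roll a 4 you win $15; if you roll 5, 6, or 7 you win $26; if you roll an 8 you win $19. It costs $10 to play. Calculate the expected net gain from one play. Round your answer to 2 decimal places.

$12.25

E[payout] = (1/8)·15 + (1/8)·19 + (3/8)·22 + (3/8)·26 = 89/4
Expected profit = 89/4 − 10 = 49/4 ≈ $12.25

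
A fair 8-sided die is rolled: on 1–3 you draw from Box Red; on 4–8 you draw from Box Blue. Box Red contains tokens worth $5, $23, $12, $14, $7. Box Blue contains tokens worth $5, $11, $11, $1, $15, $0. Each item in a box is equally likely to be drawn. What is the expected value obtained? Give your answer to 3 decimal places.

E[X | Box Red] = (5 + 23 + 12 + 14 + 7)/5 = 61/5
E[X | Box Blue] = (5 + 11 + 11 + 1 + 15 + 0)/6 = 43/6
E[X] = (3/8)·61/5 + (5/8)·43/6 = 2173/240 ≈ 9.054

$9.054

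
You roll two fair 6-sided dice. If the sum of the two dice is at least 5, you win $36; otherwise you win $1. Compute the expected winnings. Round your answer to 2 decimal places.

E[payout] = (1/6)·1 + (5/6)·36 = 181/6
≈ $30.17

$30.17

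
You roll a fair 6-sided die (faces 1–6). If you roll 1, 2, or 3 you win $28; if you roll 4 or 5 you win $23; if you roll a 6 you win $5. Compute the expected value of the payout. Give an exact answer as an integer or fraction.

45/2 dollars

E[payout] = (1/6)·5 + (1/3)·23 + (1/2)·28 = 45/2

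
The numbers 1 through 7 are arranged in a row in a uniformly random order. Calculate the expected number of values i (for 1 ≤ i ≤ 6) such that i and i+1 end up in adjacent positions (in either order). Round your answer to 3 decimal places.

1.714

For each i ∈ {1,…,6}, let Xᵢ = 1 if i and i+1 are adjacent. P(Xᵢ=1) = 2·(7−1)!/7! = 2/7.
By linearity, E[ΣXᵢ] = (6)·(2/7) = 12/7.
≈ 1.714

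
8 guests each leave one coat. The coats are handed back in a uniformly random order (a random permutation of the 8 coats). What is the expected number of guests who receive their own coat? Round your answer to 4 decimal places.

1.0000

Let Xᵢ = 1 if person i gets their own coat. For each i, P(Xᵢ=1) = 1/8.
By linearity of expectation, E[X₁+…+X_8] = 8·(1/8) = 1.
≈ 1.0000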